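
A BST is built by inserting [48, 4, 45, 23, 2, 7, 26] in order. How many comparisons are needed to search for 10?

Search path for 10: 48 -> 4 -> 45 -> 23 -> 7
Found: False
Comparisons: 5


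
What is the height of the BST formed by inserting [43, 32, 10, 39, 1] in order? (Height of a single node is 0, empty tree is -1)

Insertion order: [43, 32, 10, 39, 1]
Tree (level-order array): [43, 32, None, 10, 39, 1]
Compute height bottom-up (empty subtree = -1):
  height(1) = 1 + max(-1, -1) = 0
  height(10) = 1 + max(0, -1) = 1
  height(39) = 1 + max(-1, -1) = 0
  height(32) = 1 + max(1, 0) = 2
  height(43) = 1 + max(2, -1) = 3
Height = 3


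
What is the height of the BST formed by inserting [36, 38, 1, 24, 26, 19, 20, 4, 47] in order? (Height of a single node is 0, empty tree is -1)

Insertion order: [36, 38, 1, 24, 26, 19, 20, 4, 47]
Tree (level-order array): [36, 1, 38, None, 24, None, 47, 19, 26, None, None, 4, 20]
Compute height bottom-up (empty subtree = -1):
  height(4) = 1 + max(-1, -1) = 0
  height(20) = 1 + max(-1, -1) = 0
  height(19) = 1 + max(0, 0) = 1
  height(26) = 1 + max(-1, -1) = 0
  height(24) = 1 + max(1, 0) = 2
  height(1) = 1 + max(-1, 2) = 3
  height(47) = 1 + max(-1, -1) = 0
  height(38) = 1 + max(-1, 0) = 1
  height(36) = 1 + max(3, 1) = 4
Height = 4


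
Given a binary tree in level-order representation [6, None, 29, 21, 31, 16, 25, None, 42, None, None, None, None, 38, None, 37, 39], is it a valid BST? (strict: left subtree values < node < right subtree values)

Level-order array: [6, None, 29, 21, 31, 16, 25, None, 42, None, None, None, None, 38, None, 37, 39]
Validate using subtree bounds (lo, hi): at each node, require lo < value < hi,
then recurse left with hi=value and right with lo=value.
Preorder trace (stopping at first violation):
  at node 6 with bounds (-inf, +inf): OK
  at node 29 with bounds (6, +inf): OK
  at node 21 with bounds (6, 29): OK
  at node 16 with bounds (6, 21): OK
  at node 25 with bounds (21, 29): OK
  at node 31 with bounds (29, +inf): OK
  at node 42 with bounds (31, +inf): OK
  at node 38 with bounds (31, 42): OK
  at node 37 with bounds (31, 38): OK
  at node 39 with bounds (38, 42): OK
No violation found at any node.
Result: Valid BST


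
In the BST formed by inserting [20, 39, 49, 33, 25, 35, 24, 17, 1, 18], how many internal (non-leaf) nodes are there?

Tree built from: [20, 39, 49, 33, 25, 35, 24, 17, 1, 18]
Tree (level-order array): [20, 17, 39, 1, 18, 33, 49, None, None, None, None, 25, 35, None, None, 24]
Rule: An internal node has at least one child.
Per-node child counts:
  node 20: 2 child(ren)
  node 17: 2 child(ren)
  node 1: 0 child(ren)
  node 18: 0 child(ren)
  node 39: 2 child(ren)
  node 33: 2 child(ren)
  node 25: 1 child(ren)
  node 24: 0 child(ren)
  node 35: 0 child(ren)
  node 49: 0 child(ren)
Matching nodes: [20, 17, 39, 33, 25]
Count of internal (non-leaf) nodes: 5


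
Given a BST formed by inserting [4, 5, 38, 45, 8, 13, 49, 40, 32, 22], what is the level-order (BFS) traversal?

Tree insertion order: [4, 5, 38, 45, 8, 13, 49, 40, 32, 22]
Tree (level-order array): [4, None, 5, None, 38, 8, 45, None, 13, 40, 49, None, 32, None, None, None, None, 22]
BFS from the root, enqueuing left then right child of each popped node:
  queue [4] -> pop 4, enqueue [5], visited so far: [4]
  queue [5] -> pop 5, enqueue [38], visited so far: [4, 5]
  queue [38] -> pop 38, enqueue [8, 45], visited so far: [4, 5, 38]
  queue [8, 45] -> pop 8, enqueue [13], visited so far: [4, 5, 38, 8]
  queue [45, 13] -> pop 45, enqueue [40, 49], visited so far: [4, 5, 38, 8, 45]
  queue [13, 40, 49] -> pop 13, enqueue [32], visited so far: [4, 5, 38, 8, 45, 13]
  queue [40, 49, 32] -> pop 40, enqueue [none], visited so far: [4, 5, 38, 8, 45, 13, 40]
  queue [49, 32] -> pop 49, enqueue [none], visited so far: [4, 5, 38, 8, 45, 13, 40, 49]
  queue [32] -> pop 32, enqueue [22], visited so far: [4, 5, 38, 8, 45, 13, 40, 49, 32]
  queue [22] -> pop 22, enqueue [none], visited so far: [4, 5, 38, 8, 45, 13, 40, 49, 32, 22]
Result: [4, 5, 38, 8, 45, 13, 40, 49, 32, 22]


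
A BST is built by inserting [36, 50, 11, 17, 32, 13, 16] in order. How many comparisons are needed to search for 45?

Search path for 45: 36 -> 50
Found: False
Comparisons: 2


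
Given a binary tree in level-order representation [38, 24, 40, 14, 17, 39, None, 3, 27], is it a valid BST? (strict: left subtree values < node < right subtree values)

Level-order array: [38, 24, 40, 14, 17, 39, None, 3, 27]
Validate using subtree bounds (lo, hi): at each node, require lo < value < hi,
then recurse left with hi=value and right with lo=value.
Preorder trace (stopping at first violation):
  at node 38 with bounds (-inf, +inf): OK
  at node 24 with bounds (-inf, 38): OK
  at node 14 with bounds (-inf, 24): OK
  at node 3 with bounds (-inf, 14): OK
  at node 27 with bounds (14, 24): VIOLATION
Node 27 violates its bound: not (14 < 27 < 24).
Result: Not a valid BST


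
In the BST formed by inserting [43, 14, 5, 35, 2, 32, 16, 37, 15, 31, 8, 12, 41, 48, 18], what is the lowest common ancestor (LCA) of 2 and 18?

Tree insertion order: [43, 14, 5, 35, 2, 32, 16, 37, 15, 31, 8, 12, 41, 48, 18]
Tree (level-order array): [43, 14, 48, 5, 35, None, None, 2, 8, 32, 37, None, None, None, 12, 16, None, None, 41, None, None, 15, 31, None, None, None, None, 18]
In a BST, the LCA of p=2, q=18 is the first node v on the
root-to-leaf path with p <= v <= q (go left if both < v, right if both > v).
Walk from root:
  at 43: both 2 and 18 < 43, go left
  at 14: 2 <= 14 <= 18, this is the LCA
LCA = 14


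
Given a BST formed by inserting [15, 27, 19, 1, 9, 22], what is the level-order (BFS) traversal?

Tree insertion order: [15, 27, 19, 1, 9, 22]
Tree (level-order array): [15, 1, 27, None, 9, 19, None, None, None, None, 22]
BFS from the root, enqueuing left then right child of each popped node:
  queue [15] -> pop 15, enqueue [1, 27], visited so far: [15]
  queue [1, 27] -> pop 1, enqueue [9], visited so far: [15, 1]
  queue [27, 9] -> pop 27, enqueue [19], visited so far: [15, 1, 27]
  queue [9, 19] -> pop 9, enqueue [none], visited so far: [15, 1, 27, 9]
  queue [19] -> pop 19, enqueue [22], visited so far: [15, 1, 27, 9, 19]
  queue [22] -> pop 22, enqueue [none], visited so far: [15, 1, 27, 9, 19, 22]
Result: [15, 1, 27, 9, 19, 22]


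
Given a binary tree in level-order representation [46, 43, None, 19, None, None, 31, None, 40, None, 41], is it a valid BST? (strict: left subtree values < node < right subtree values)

Level-order array: [46, 43, None, 19, None, None, 31, None, 40, None, 41]
Validate using subtree bounds (lo, hi): at each node, require lo < value < hi,
then recurse left with hi=value and right with lo=value.
Preorder trace (stopping at first violation):
  at node 46 with bounds (-inf, +inf): OK
  at node 43 with bounds (-inf, 46): OK
  at node 19 with bounds (-inf, 43): OK
  at node 31 with bounds (19, 43): OK
  at node 40 with bounds (31, 43): OK
  at node 41 with bounds (40, 43): OK
No violation found at any node.
Result: Valid BST


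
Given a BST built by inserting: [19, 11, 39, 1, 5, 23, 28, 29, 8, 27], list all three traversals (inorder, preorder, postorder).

Tree insertion order: [19, 11, 39, 1, 5, 23, 28, 29, 8, 27]
Tree (level-order array): [19, 11, 39, 1, None, 23, None, None, 5, None, 28, None, 8, 27, 29]
Inorder (L, root, R): [1, 5, 8, 11, 19, 23, 27, 28, 29, 39]
Preorder (root, L, R): [19, 11, 1, 5, 8, 39, 23, 28, 27, 29]
Postorder (L, R, root): [8, 5, 1, 11, 27, 29, 28, 23, 39, 19]


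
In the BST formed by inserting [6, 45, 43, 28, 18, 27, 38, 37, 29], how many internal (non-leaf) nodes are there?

Tree built from: [6, 45, 43, 28, 18, 27, 38, 37, 29]
Tree (level-order array): [6, None, 45, 43, None, 28, None, 18, 38, None, 27, 37, None, None, None, 29]
Rule: An internal node has at least one child.
Per-node child counts:
  node 6: 1 child(ren)
  node 45: 1 child(ren)
  node 43: 1 child(ren)
  node 28: 2 child(ren)
  node 18: 1 child(ren)
  node 27: 0 child(ren)
  node 38: 1 child(ren)
  node 37: 1 child(ren)
  node 29: 0 child(ren)
Matching nodes: [6, 45, 43, 28, 18, 38, 37]
Count of internal (non-leaf) nodes: 7


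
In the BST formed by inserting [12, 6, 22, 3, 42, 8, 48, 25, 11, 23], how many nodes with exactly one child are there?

Tree built from: [12, 6, 22, 3, 42, 8, 48, 25, 11, 23]
Tree (level-order array): [12, 6, 22, 3, 8, None, 42, None, None, None, 11, 25, 48, None, None, 23]
Rule: These are nodes with exactly 1 non-null child.
Per-node child counts:
  node 12: 2 child(ren)
  node 6: 2 child(ren)
  node 3: 0 child(ren)
  node 8: 1 child(ren)
  node 11: 0 child(ren)
  node 22: 1 child(ren)
  node 42: 2 child(ren)
  node 25: 1 child(ren)
  node 23: 0 child(ren)
  node 48: 0 child(ren)
Matching nodes: [8, 22, 25]
Count of nodes with exactly one child: 3


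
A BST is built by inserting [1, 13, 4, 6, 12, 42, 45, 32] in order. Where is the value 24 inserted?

Starting tree (level order): [1, None, 13, 4, 42, None, 6, 32, 45, None, 12]
Insertion path: 1 -> 13 -> 42 -> 32
Result: insert 24 as left child of 32
Final tree (level order): [1, None, 13, 4, 42, None, 6, 32, 45, None, 12, 24]


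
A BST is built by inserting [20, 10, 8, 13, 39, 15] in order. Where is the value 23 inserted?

Starting tree (level order): [20, 10, 39, 8, 13, None, None, None, None, None, 15]
Insertion path: 20 -> 39
Result: insert 23 as left child of 39
Final tree (level order): [20, 10, 39, 8, 13, 23, None, None, None, None, 15]


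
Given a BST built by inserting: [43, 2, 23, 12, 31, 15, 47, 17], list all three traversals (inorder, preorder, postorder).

Tree insertion order: [43, 2, 23, 12, 31, 15, 47, 17]
Tree (level-order array): [43, 2, 47, None, 23, None, None, 12, 31, None, 15, None, None, None, 17]
Inorder (L, root, R): [2, 12, 15, 17, 23, 31, 43, 47]
Preorder (root, L, R): [43, 2, 23, 12, 15, 17, 31, 47]
Postorder (L, R, root): [17, 15, 12, 31, 23, 2, 47, 43]


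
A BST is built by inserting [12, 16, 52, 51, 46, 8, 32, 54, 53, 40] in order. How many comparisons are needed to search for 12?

Search path for 12: 12
Found: True
Comparisons: 1


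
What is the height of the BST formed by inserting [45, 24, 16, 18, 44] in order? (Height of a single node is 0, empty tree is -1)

Insertion order: [45, 24, 16, 18, 44]
Tree (level-order array): [45, 24, None, 16, 44, None, 18]
Compute height bottom-up (empty subtree = -1):
  height(18) = 1 + max(-1, -1) = 0
  height(16) = 1 + max(-1, 0) = 1
  height(44) = 1 + max(-1, -1) = 0
  height(24) = 1 + max(1, 0) = 2
  height(45) = 1 + max(2, -1) = 3
Height = 3


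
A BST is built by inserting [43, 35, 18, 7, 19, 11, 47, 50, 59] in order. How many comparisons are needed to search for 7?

Search path for 7: 43 -> 35 -> 18 -> 7
Found: True
Comparisons: 4


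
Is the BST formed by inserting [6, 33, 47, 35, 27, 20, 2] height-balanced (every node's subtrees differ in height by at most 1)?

Tree (level-order array): [6, 2, 33, None, None, 27, 47, 20, None, 35]
Definition: a tree is height-balanced if, at every node, |h(left) - h(right)| <= 1 (empty subtree has height -1).
Bottom-up per-node check:
  node 2: h_left=-1, h_right=-1, diff=0 [OK], height=0
  node 20: h_left=-1, h_right=-1, diff=0 [OK], height=0
  node 27: h_left=0, h_right=-1, diff=1 [OK], height=1
  node 35: h_left=-1, h_right=-1, diff=0 [OK], height=0
  node 47: h_left=0, h_right=-1, diff=1 [OK], height=1
  node 33: h_left=1, h_right=1, diff=0 [OK], height=2
  node 6: h_left=0, h_right=2, diff=2 [FAIL (|0-2|=2 > 1)], height=3
Node 6 violates the condition: |0 - 2| = 2 > 1.
Result: Not balanced


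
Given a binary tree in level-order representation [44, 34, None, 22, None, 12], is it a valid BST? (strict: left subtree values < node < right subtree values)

Level-order array: [44, 34, None, 22, None, 12]
Validate using subtree bounds (lo, hi): at each node, require lo < value < hi,
then recurse left with hi=value and right with lo=value.
Preorder trace (stopping at first violation):
  at node 44 with bounds (-inf, +inf): OK
  at node 34 with bounds (-inf, 44): OK
  at node 22 with bounds (-inf, 34): OK
  at node 12 with bounds (-inf, 22): OK
No violation found at any node.
Result: Valid BST


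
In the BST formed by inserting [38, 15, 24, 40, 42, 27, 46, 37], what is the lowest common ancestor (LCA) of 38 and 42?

Tree insertion order: [38, 15, 24, 40, 42, 27, 46, 37]
Tree (level-order array): [38, 15, 40, None, 24, None, 42, None, 27, None, 46, None, 37]
In a BST, the LCA of p=38, q=42 is the first node v on the
root-to-leaf path with p <= v <= q (go left if both < v, right if both > v).
Walk from root:
  at 38: 38 <= 38 <= 42, this is the LCA
LCA = 38


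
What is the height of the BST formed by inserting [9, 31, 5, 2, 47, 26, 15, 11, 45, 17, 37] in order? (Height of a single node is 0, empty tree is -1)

Insertion order: [9, 31, 5, 2, 47, 26, 15, 11, 45, 17, 37]
Tree (level-order array): [9, 5, 31, 2, None, 26, 47, None, None, 15, None, 45, None, 11, 17, 37]
Compute height bottom-up (empty subtree = -1):
  height(2) = 1 + max(-1, -1) = 0
  height(5) = 1 + max(0, -1) = 1
  height(11) = 1 + max(-1, -1) = 0
  height(17) = 1 + max(-1, -1) = 0
  height(15) = 1 + max(0, 0) = 1
  height(26) = 1 + max(1, -1) = 2
  height(37) = 1 + max(-1, -1) = 0
  height(45) = 1 + max(0, -1) = 1
  height(47) = 1 + max(1, -1) = 2
  height(31) = 1 + max(2, 2) = 3
  height(9) = 1 + max(1, 3) = 4
Height = 4


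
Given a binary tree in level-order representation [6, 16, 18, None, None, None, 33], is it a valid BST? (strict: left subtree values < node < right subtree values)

Level-order array: [6, 16, 18, None, None, None, 33]
Validate using subtree bounds (lo, hi): at each node, require lo < value < hi,
then recurse left with hi=value and right with lo=value.
Preorder trace (stopping at first violation):
  at node 6 with bounds (-inf, +inf): OK
  at node 16 with bounds (-inf, 6): VIOLATION
Node 16 violates its bound: not (-inf < 16 < 6).
Result: Not a valid BST


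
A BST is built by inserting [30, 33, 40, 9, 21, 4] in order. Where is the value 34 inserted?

Starting tree (level order): [30, 9, 33, 4, 21, None, 40]
Insertion path: 30 -> 33 -> 40
Result: insert 34 as left child of 40
Final tree (level order): [30, 9, 33, 4, 21, None, 40, None, None, None, None, 34]


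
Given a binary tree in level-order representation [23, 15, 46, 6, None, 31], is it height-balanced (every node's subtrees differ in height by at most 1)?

Tree (level-order array): [23, 15, 46, 6, None, 31]
Definition: a tree is height-balanced if, at every node, |h(left) - h(right)| <= 1 (empty subtree has height -1).
Bottom-up per-node check:
  node 6: h_left=-1, h_right=-1, diff=0 [OK], height=0
  node 15: h_left=0, h_right=-1, diff=1 [OK], height=1
  node 31: h_left=-1, h_right=-1, diff=0 [OK], height=0
  node 46: h_left=0, h_right=-1, diff=1 [OK], height=1
  node 23: h_left=1, h_right=1, diff=0 [OK], height=2
All nodes satisfy the balance condition.
Result: Balanced


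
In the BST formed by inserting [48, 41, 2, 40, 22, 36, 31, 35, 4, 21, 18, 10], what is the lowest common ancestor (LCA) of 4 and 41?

Tree insertion order: [48, 41, 2, 40, 22, 36, 31, 35, 4, 21, 18, 10]
Tree (level-order array): [48, 41, None, 2, None, None, 40, 22, None, 4, 36, None, 21, 31, None, 18, None, None, 35, 10]
In a BST, the LCA of p=4, q=41 is the first node v on the
root-to-leaf path with p <= v <= q (go left if both < v, right if both > v).
Walk from root:
  at 48: both 4 and 41 < 48, go left
  at 41: 4 <= 41 <= 41, this is the LCA
LCA = 41


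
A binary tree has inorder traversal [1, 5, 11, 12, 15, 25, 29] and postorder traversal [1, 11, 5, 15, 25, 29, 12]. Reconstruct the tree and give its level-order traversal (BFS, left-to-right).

Inorder:   [1, 5, 11, 12, 15, 25, 29]
Postorder: [1, 11, 5, 15, 25, 29, 12]
Algorithm: postorder visits root last, so walk postorder right-to-left;
each value is the root of the current inorder slice — split it at that
value, recurse on the right subtree first, then the left.
Recursive splits:
  root=12; inorder splits into left=[1, 5, 11], right=[15, 25, 29]
  root=29; inorder splits into left=[15, 25], right=[]
  root=25; inorder splits into left=[15], right=[]
  root=15; inorder splits into left=[], right=[]
  root=5; inorder splits into left=[1], right=[11]
  root=11; inorder splits into left=[], right=[]
  root=1; inorder splits into left=[], right=[]
Reconstructed level-order: [12, 5, 29, 1, 11, 25, 15]


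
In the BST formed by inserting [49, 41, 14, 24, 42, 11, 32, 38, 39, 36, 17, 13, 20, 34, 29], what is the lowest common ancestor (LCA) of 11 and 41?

Tree insertion order: [49, 41, 14, 24, 42, 11, 32, 38, 39, 36, 17, 13, 20, 34, 29]
Tree (level-order array): [49, 41, None, 14, 42, 11, 24, None, None, None, 13, 17, 32, None, None, None, 20, 29, 38, None, None, None, None, 36, 39, 34]
In a BST, the LCA of p=11, q=41 is the first node v on the
root-to-leaf path with p <= v <= q (go left if both < v, right if both > v).
Walk from root:
  at 49: both 11 and 41 < 49, go left
  at 41: 11 <= 41 <= 41, this is the LCA
LCA = 41


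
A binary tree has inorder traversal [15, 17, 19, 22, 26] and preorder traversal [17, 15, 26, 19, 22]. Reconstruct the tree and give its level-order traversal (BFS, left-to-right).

Inorder:  [15, 17, 19, 22, 26]
Preorder: [17, 15, 26, 19, 22]
Algorithm: preorder visits root first, so consume preorder in order;
for each root, split the current inorder slice at that value into
left-subtree inorder and right-subtree inorder, then recurse.
Recursive splits:
  root=17; inorder splits into left=[15], right=[19, 22, 26]
  root=15; inorder splits into left=[], right=[]
  root=26; inorder splits into left=[19, 22], right=[]
  root=19; inorder splits into left=[], right=[22]
  root=22; inorder splits into left=[], right=[]
Reconstructed level-order: [17, 15, 26, 19, 22]


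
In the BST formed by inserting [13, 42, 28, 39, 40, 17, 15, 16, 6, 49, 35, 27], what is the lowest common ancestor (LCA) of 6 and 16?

Tree insertion order: [13, 42, 28, 39, 40, 17, 15, 16, 6, 49, 35, 27]
Tree (level-order array): [13, 6, 42, None, None, 28, 49, 17, 39, None, None, 15, 27, 35, 40, None, 16]
In a BST, the LCA of p=6, q=16 is the first node v on the
root-to-leaf path with p <= v <= q (go left if both < v, right if both > v).
Walk from root:
  at 13: 6 <= 13 <= 16, this is the LCA
LCA = 13


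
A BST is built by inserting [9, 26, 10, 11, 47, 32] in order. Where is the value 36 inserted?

Starting tree (level order): [9, None, 26, 10, 47, None, 11, 32]
Insertion path: 9 -> 26 -> 47 -> 32
Result: insert 36 as right child of 32
Final tree (level order): [9, None, 26, 10, 47, None, 11, 32, None, None, None, None, 36]


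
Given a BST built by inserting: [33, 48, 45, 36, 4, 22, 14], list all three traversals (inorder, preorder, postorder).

Tree insertion order: [33, 48, 45, 36, 4, 22, 14]
Tree (level-order array): [33, 4, 48, None, 22, 45, None, 14, None, 36]
Inorder (L, root, R): [4, 14, 22, 33, 36, 45, 48]
Preorder (root, L, R): [33, 4, 22, 14, 48, 45, 36]
Postorder (L, R, root): [14, 22, 4, 36, 45, 48, 33]


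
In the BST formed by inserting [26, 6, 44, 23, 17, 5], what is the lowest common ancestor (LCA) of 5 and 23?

Tree insertion order: [26, 6, 44, 23, 17, 5]
Tree (level-order array): [26, 6, 44, 5, 23, None, None, None, None, 17]
In a BST, the LCA of p=5, q=23 is the first node v on the
root-to-leaf path with p <= v <= q (go left if both < v, right if both > v).
Walk from root:
  at 26: both 5 and 23 < 26, go left
  at 6: 5 <= 6 <= 23, this is the LCA
LCA = 6


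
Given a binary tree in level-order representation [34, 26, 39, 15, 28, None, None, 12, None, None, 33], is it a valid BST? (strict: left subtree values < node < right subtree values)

Level-order array: [34, 26, 39, 15, 28, None, None, 12, None, None, 33]
Validate using subtree bounds (lo, hi): at each node, require lo < value < hi,
then recurse left with hi=value and right with lo=value.
Preorder trace (stopping at first violation):
  at node 34 with bounds (-inf, +inf): OK
  at node 26 with bounds (-inf, 34): OK
  at node 15 with bounds (-inf, 26): OK
  at node 12 with bounds (-inf, 15): OK
  at node 28 with bounds (26, 34): OK
  at node 33 with bounds (28, 34): OK
  at node 39 with bounds (34, +inf): OK
No violation found at any node.
Result: Valid BST


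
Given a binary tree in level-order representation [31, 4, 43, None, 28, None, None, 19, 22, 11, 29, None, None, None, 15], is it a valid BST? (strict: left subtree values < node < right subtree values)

Level-order array: [31, 4, 43, None, 28, None, None, 19, 22, 11, 29, None, None, None, 15]
Validate using subtree bounds (lo, hi): at each node, require lo < value < hi,
then recurse left with hi=value and right with lo=value.
Preorder trace (stopping at first violation):
  at node 31 with bounds (-inf, +inf): OK
  at node 4 with bounds (-inf, 31): OK
  at node 28 with bounds (4, 31): OK
  at node 19 with bounds (4, 28): OK
  at node 11 with bounds (4, 19): OK
  at node 15 with bounds (11, 19): OK
  at node 29 with bounds (19, 28): VIOLATION
Node 29 violates its bound: not (19 < 29 < 28).
Result: Not a valid BST


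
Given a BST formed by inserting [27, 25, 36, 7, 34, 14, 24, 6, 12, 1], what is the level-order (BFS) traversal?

Tree insertion order: [27, 25, 36, 7, 34, 14, 24, 6, 12, 1]
Tree (level-order array): [27, 25, 36, 7, None, 34, None, 6, 14, None, None, 1, None, 12, 24]
BFS from the root, enqueuing left then right child of each popped node:
  queue [27] -> pop 27, enqueue [25, 36], visited so far: [27]
  queue [25, 36] -> pop 25, enqueue [7], visited so far: [27, 25]
  queue [36, 7] -> pop 36, enqueue [34], visited so far: [27, 25, 36]
  queue [7, 34] -> pop 7, enqueue [6, 14], visited so far: [27, 25, 36, 7]
  queue [34, 6, 14] -> pop 34, enqueue [none], visited so far: [27, 25, 36, 7, 34]
  queue [6, 14] -> pop 6, enqueue [1], visited so far: [27, 25, 36, 7, 34, 6]
  queue [14, 1] -> pop 14, enqueue [12, 24], visited so far: [27, 25, 36, 7, 34, 6, 14]
  queue [1, 12, 24] -> pop 1, enqueue [none], visited so far: [27, 25, 36, 7, 34, 6, 14, 1]
  queue [12, 24] -> pop 12, enqueue [none], visited so far: [27, 25, 36, 7, 34, 6, 14, 1, 12]
  queue [24] -> pop 24, enqueue [none], visited so far: [27, 25, 36, 7, 34, 6, 14, 1, 12, 24]
Result: [27, 25, 36, 7, 34, 6, 14, 1, 12, 24]


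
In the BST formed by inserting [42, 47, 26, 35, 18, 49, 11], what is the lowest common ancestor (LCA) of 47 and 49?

Tree insertion order: [42, 47, 26, 35, 18, 49, 11]
Tree (level-order array): [42, 26, 47, 18, 35, None, 49, 11]
In a BST, the LCA of p=47, q=49 is the first node v on the
root-to-leaf path with p <= v <= q (go left if both < v, right if both > v).
Walk from root:
  at 42: both 47 and 49 > 42, go right
  at 47: 47 <= 47 <= 49, this is the LCA
LCA = 47


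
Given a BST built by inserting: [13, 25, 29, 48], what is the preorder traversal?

Tree insertion order: [13, 25, 29, 48]
Tree (level-order array): [13, None, 25, None, 29, None, 48]
Preorder traversal: [13, 25, 29, 48]


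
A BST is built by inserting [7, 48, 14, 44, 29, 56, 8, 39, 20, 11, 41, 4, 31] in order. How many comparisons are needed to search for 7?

Search path for 7: 7
Found: True
Comparisons: 1


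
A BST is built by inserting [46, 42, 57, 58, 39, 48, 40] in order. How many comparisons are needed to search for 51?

Search path for 51: 46 -> 57 -> 48
Found: False
Comparisons: 3


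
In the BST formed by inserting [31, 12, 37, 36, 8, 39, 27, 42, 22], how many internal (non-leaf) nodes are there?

Tree built from: [31, 12, 37, 36, 8, 39, 27, 42, 22]
Tree (level-order array): [31, 12, 37, 8, 27, 36, 39, None, None, 22, None, None, None, None, 42]
Rule: An internal node has at least one child.
Per-node child counts:
  node 31: 2 child(ren)
  node 12: 2 child(ren)
  node 8: 0 child(ren)
  node 27: 1 child(ren)
  node 22: 0 child(ren)
  node 37: 2 child(ren)
  node 36: 0 child(ren)
  node 39: 1 child(ren)
  node 42: 0 child(ren)
Matching nodes: [31, 12, 27, 37, 39]
Count of internal (non-leaf) nodes: 5


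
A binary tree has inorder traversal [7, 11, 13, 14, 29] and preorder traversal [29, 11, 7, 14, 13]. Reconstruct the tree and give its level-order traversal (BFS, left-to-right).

Inorder:  [7, 11, 13, 14, 29]
Preorder: [29, 11, 7, 14, 13]
Algorithm: preorder visits root first, so consume preorder in order;
for each root, split the current inorder slice at that value into
left-subtree inorder and right-subtree inorder, then recurse.
Recursive splits:
  root=29; inorder splits into left=[7, 11, 13, 14], right=[]
  root=11; inorder splits into left=[7], right=[13, 14]
  root=7; inorder splits into left=[], right=[]
  root=14; inorder splits into left=[13], right=[]
  root=13; inorder splits into left=[], right=[]
Reconstructed level-order: [29, 11, 7, 14, 13]


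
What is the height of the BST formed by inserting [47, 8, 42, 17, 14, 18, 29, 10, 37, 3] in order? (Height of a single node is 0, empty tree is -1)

Insertion order: [47, 8, 42, 17, 14, 18, 29, 10, 37, 3]
Tree (level-order array): [47, 8, None, 3, 42, None, None, 17, None, 14, 18, 10, None, None, 29, None, None, None, 37]
Compute height bottom-up (empty subtree = -1):
  height(3) = 1 + max(-1, -1) = 0
  height(10) = 1 + max(-1, -1) = 0
  height(14) = 1 + max(0, -1) = 1
  height(37) = 1 + max(-1, -1) = 0
  height(29) = 1 + max(-1, 0) = 1
  height(18) = 1 + max(-1, 1) = 2
  height(17) = 1 + max(1, 2) = 3
  height(42) = 1 + max(3, -1) = 4
  height(8) = 1 + max(0, 4) = 5
  height(47) = 1 + max(5, -1) = 6
Height = 6


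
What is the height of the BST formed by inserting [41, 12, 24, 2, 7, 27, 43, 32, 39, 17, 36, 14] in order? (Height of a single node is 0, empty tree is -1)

Insertion order: [41, 12, 24, 2, 7, 27, 43, 32, 39, 17, 36, 14]
Tree (level-order array): [41, 12, 43, 2, 24, None, None, None, 7, 17, 27, None, None, 14, None, None, 32, None, None, None, 39, 36]
Compute height bottom-up (empty subtree = -1):
  height(7) = 1 + max(-1, -1) = 0
  height(2) = 1 + max(-1, 0) = 1
  height(14) = 1 + max(-1, -1) = 0
  height(17) = 1 + max(0, -1) = 1
  height(36) = 1 + max(-1, -1) = 0
  height(39) = 1 + max(0, -1) = 1
  height(32) = 1 + max(-1, 1) = 2
  height(27) = 1 + max(-1, 2) = 3
  height(24) = 1 + max(1, 3) = 4
  height(12) = 1 + max(1, 4) = 5
  height(43) = 1 + max(-1, -1) = 0
  height(41) = 1 + max(5, 0) = 6
Height = 6


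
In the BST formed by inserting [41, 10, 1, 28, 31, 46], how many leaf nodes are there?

Tree built from: [41, 10, 1, 28, 31, 46]
Tree (level-order array): [41, 10, 46, 1, 28, None, None, None, None, None, 31]
Rule: A leaf has 0 children.
Per-node child counts:
  node 41: 2 child(ren)
  node 10: 2 child(ren)
  node 1: 0 child(ren)
  node 28: 1 child(ren)
  node 31: 0 child(ren)
  node 46: 0 child(ren)
Matching nodes: [1, 31, 46]
Count of leaf nodes: 3


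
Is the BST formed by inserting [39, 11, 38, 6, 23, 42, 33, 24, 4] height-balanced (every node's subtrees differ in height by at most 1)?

Tree (level-order array): [39, 11, 42, 6, 38, None, None, 4, None, 23, None, None, None, None, 33, 24]
Definition: a tree is height-balanced if, at every node, |h(left) - h(right)| <= 1 (empty subtree has height -1).
Bottom-up per-node check:
  node 4: h_left=-1, h_right=-1, diff=0 [OK], height=0
  node 6: h_left=0, h_right=-1, diff=1 [OK], height=1
  node 24: h_left=-1, h_right=-1, diff=0 [OK], height=0
  node 33: h_left=0, h_right=-1, diff=1 [OK], height=1
  node 23: h_left=-1, h_right=1, diff=2 [FAIL (|-1-1|=2 > 1)], height=2
  node 38: h_left=2, h_right=-1, diff=3 [FAIL (|2--1|=3 > 1)], height=3
  node 11: h_left=1, h_right=3, diff=2 [FAIL (|1-3|=2 > 1)], height=4
  node 42: h_left=-1, h_right=-1, diff=0 [OK], height=0
  node 39: h_left=4, h_right=0, diff=4 [FAIL (|4-0|=4 > 1)], height=5
Node 23 violates the condition: |-1 - 1| = 2 > 1.
Result: Not balanced


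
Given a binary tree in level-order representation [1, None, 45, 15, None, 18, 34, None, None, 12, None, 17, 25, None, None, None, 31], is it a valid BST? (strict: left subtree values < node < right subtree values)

Level-order array: [1, None, 45, 15, None, 18, 34, None, None, 12, None, 17, 25, None, None, None, 31]
Validate using subtree bounds (lo, hi): at each node, require lo < value < hi,
then recurse left with hi=value and right with lo=value.
Preorder trace (stopping at first violation):
  at node 1 with bounds (-inf, +inf): OK
  at node 45 with bounds (1, +inf): OK
  at node 15 with bounds (1, 45): OK
  at node 18 with bounds (1, 15): VIOLATION
Node 18 violates its bound: not (1 < 18 < 15).
Result: Not a valid BST


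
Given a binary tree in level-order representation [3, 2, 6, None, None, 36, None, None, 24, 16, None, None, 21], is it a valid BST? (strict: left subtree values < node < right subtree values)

Level-order array: [3, 2, 6, None, None, 36, None, None, 24, 16, None, None, 21]
Validate using subtree bounds (lo, hi): at each node, require lo < value < hi,
then recurse left with hi=value and right with lo=value.
Preorder trace (stopping at first violation):
  at node 3 with bounds (-inf, +inf): OK
  at node 2 with bounds (-inf, 3): OK
  at node 6 with bounds (3, +inf): OK
  at node 36 with bounds (3, 6): VIOLATION
Node 36 violates its bound: not (3 < 36 < 6).
Result: Not a valid BST


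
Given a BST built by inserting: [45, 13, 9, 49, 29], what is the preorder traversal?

Tree insertion order: [45, 13, 9, 49, 29]
Tree (level-order array): [45, 13, 49, 9, 29]
Preorder traversal: [45, 13, 9, 29, 49]


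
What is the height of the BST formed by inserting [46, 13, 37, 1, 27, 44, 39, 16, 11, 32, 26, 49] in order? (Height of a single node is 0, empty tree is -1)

Insertion order: [46, 13, 37, 1, 27, 44, 39, 16, 11, 32, 26, 49]
Tree (level-order array): [46, 13, 49, 1, 37, None, None, None, 11, 27, 44, None, None, 16, 32, 39, None, None, 26]
Compute height bottom-up (empty subtree = -1):
  height(11) = 1 + max(-1, -1) = 0
  height(1) = 1 + max(-1, 0) = 1
  height(26) = 1 + max(-1, -1) = 0
  height(16) = 1 + max(-1, 0) = 1
  height(32) = 1 + max(-1, -1) = 0
  height(27) = 1 + max(1, 0) = 2
  height(39) = 1 + max(-1, -1) = 0
  height(44) = 1 + max(0, -1) = 1
  height(37) = 1 + max(2, 1) = 3
  height(13) = 1 + max(1, 3) = 4
  height(49) = 1 + max(-1, -1) = 0
  height(46) = 1 + max(4, 0) = 5
Height = 5


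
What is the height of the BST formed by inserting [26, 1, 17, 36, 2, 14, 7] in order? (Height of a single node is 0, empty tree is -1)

Insertion order: [26, 1, 17, 36, 2, 14, 7]
Tree (level-order array): [26, 1, 36, None, 17, None, None, 2, None, None, 14, 7]
Compute height bottom-up (empty subtree = -1):
  height(7) = 1 + max(-1, -1) = 0
  height(14) = 1 + max(0, -1) = 1
  height(2) = 1 + max(-1, 1) = 2
  height(17) = 1 + max(2, -1) = 3
  height(1) = 1 + max(-1, 3) = 4
  height(36) = 1 + max(-1, -1) = 0
  height(26) = 1 + max(4, 0) = 5
Height = 5


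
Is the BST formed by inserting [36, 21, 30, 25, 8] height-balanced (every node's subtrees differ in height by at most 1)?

Tree (level-order array): [36, 21, None, 8, 30, None, None, 25]
Definition: a tree is height-balanced if, at every node, |h(left) - h(right)| <= 1 (empty subtree has height -1).
Bottom-up per-node check:
  node 8: h_left=-1, h_right=-1, diff=0 [OK], height=0
  node 25: h_left=-1, h_right=-1, diff=0 [OK], height=0
  node 30: h_left=0, h_right=-1, diff=1 [OK], height=1
  node 21: h_left=0, h_right=1, diff=1 [OK], height=2
  node 36: h_left=2, h_right=-1, diff=3 [FAIL (|2--1|=3 > 1)], height=3
Node 36 violates the condition: |2 - -1| = 3 > 1.
Result: Not balanced


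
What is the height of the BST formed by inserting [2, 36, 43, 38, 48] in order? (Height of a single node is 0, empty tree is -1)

Insertion order: [2, 36, 43, 38, 48]
Tree (level-order array): [2, None, 36, None, 43, 38, 48]
Compute height bottom-up (empty subtree = -1):
  height(38) = 1 + max(-1, -1) = 0
  height(48) = 1 + max(-1, -1) = 0
  height(43) = 1 + max(0, 0) = 1
  height(36) = 1 + max(-1, 1) = 2
  height(2) = 1 + max(-1, 2) = 3
Height = 3


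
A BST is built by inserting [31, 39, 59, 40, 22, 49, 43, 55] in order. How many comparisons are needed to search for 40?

Search path for 40: 31 -> 39 -> 59 -> 40
Found: True
Comparisons: 4


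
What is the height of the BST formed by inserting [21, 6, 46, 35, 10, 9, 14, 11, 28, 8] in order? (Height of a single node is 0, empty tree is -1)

Insertion order: [21, 6, 46, 35, 10, 9, 14, 11, 28, 8]
Tree (level-order array): [21, 6, 46, None, 10, 35, None, 9, 14, 28, None, 8, None, 11]
Compute height bottom-up (empty subtree = -1):
  height(8) = 1 + max(-1, -1) = 0
  height(9) = 1 + max(0, -1) = 1
  height(11) = 1 + max(-1, -1) = 0
  height(14) = 1 + max(0, -1) = 1
  height(10) = 1 + max(1, 1) = 2
  height(6) = 1 + max(-1, 2) = 3
  height(28) = 1 + max(-1, -1) = 0
  height(35) = 1 + max(0, -1) = 1
  height(46) = 1 + max(1, -1) = 2
  height(21) = 1 + max(3, 2) = 4
Height = 4


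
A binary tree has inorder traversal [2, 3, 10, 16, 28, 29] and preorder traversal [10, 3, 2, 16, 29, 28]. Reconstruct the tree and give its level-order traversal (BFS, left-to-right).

Inorder:  [2, 3, 10, 16, 28, 29]
Preorder: [10, 3, 2, 16, 29, 28]
Algorithm: preorder visits root first, so consume preorder in order;
for each root, split the current inorder slice at that value into
left-subtree inorder and right-subtree inorder, then recurse.
Recursive splits:
  root=10; inorder splits into left=[2, 3], right=[16, 28, 29]
  root=3; inorder splits into left=[2], right=[]
  root=2; inorder splits into left=[], right=[]
  root=16; inorder splits into left=[], right=[28, 29]
  root=29; inorder splits into left=[28], right=[]
  root=28; inorder splits into left=[], right=[]
Reconstructed level-order: [10, 3, 16, 2, 29, 28]


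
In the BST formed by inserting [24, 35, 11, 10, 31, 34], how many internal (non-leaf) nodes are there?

Tree built from: [24, 35, 11, 10, 31, 34]
Tree (level-order array): [24, 11, 35, 10, None, 31, None, None, None, None, 34]
Rule: An internal node has at least one child.
Per-node child counts:
  node 24: 2 child(ren)
  node 11: 1 child(ren)
  node 10: 0 child(ren)
  node 35: 1 child(ren)
  node 31: 1 child(ren)
  node 34: 0 child(ren)
Matching nodes: [24, 11, 35, 31]
Count of internal (non-leaf) nodes: 4


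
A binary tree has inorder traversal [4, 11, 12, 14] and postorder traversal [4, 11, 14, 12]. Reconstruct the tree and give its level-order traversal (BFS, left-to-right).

Inorder:   [4, 11, 12, 14]
Postorder: [4, 11, 14, 12]
Algorithm: postorder visits root last, so walk postorder right-to-left;
each value is the root of the current inorder slice — split it at that
value, recurse on the right subtree first, then the left.
Recursive splits:
  root=12; inorder splits into left=[4, 11], right=[14]
  root=14; inorder splits into left=[], right=[]
  root=11; inorder splits into left=[4], right=[]
  root=4; inorder splits into left=[], right=[]
Reconstructed level-order: [12, 11, 14, 4]


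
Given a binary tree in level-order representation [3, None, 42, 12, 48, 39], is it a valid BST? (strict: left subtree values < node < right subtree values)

Level-order array: [3, None, 42, 12, 48, 39]
Validate using subtree bounds (lo, hi): at each node, require lo < value < hi,
then recurse left with hi=value and right with lo=value.
Preorder trace (stopping at first violation):
  at node 3 with bounds (-inf, +inf): OK
  at node 42 with bounds (3, +inf): OK
  at node 12 with bounds (3, 42): OK
  at node 39 with bounds (3, 12): VIOLATION
Node 39 violates its bound: not (3 < 39 < 12).
Result: Not a valid BST


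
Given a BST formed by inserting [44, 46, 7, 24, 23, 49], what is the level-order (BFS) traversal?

Tree insertion order: [44, 46, 7, 24, 23, 49]
Tree (level-order array): [44, 7, 46, None, 24, None, 49, 23]
BFS from the root, enqueuing left then right child of each popped node:
  queue [44] -> pop 44, enqueue [7, 46], visited so far: [44]
  queue [7, 46] -> pop 7, enqueue [24], visited so far: [44, 7]
  queue [46, 24] -> pop 46, enqueue [49], visited so far: [44, 7, 46]
  queue [24, 49] -> pop 24, enqueue [23], visited so far: [44, 7, 46, 24]
  queue [49, 23] -> pop 49, enqueue [none], visited so far: [44, 7, 46, 24, 49]
  queue [23] -> pop 23, enqueue [none], visited so far: [44, 7, 46, 24, 49, 23]
Result: [44, 7, 46, 24, 49, 23]


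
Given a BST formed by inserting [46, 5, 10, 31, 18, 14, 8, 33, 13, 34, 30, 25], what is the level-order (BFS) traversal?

Tree insertion order: [46, 5, 10, 31, 18, 14, 8, 33, 13, 34, 30, 25]
Tree (level-order array): [46, 5, None, None, 10, 8, 31, None, None, 18, 33, 14, 30, None, 34, 13, None, 25]
BFS from the root, enqueuing left then right child of each popped node:
  queue [46] -> pop 46, enqueue [5], visited so far: [46]
  queue [5] -> pop 5, enqueue [10], visited so far: [46, 5]
  queue [10] -> pop 10, enqueue [8, 31], visited so far: [46, 5, 10]
  queue [8, 31] -> pop 8, enqueue [none], visited so far: [46, 5, 10, 8]
  queue [31] -> pop 31, enqueue [18, 33], visited so far: [46, 5, 10, 8, 31]
  queue [18, 33] -> pop 18, enqueue [14, 30], visited so far: [46, 5, 10, 8, 31, 18]
  queue [33, 14, 30] -> pop 33, enqueue [34], visited so far: [46, 5, 10, 8, 31, 18, 33]
  queue [14, 30, 34] -> pop 14, enqueue [13], visited so far: [46, 5, 10, 8, 31, 18, 33, 14]
  queue [30, 34, 13] -> pop 30, enqueue [25], visited so far: [46, 5, 10, 8, 31, 18, 33, 14, 30]
  queue [34, 13, 25] -> pop 34, enqueue [none], visited so far: [46, 5, 10, 8, 31, 18, 33, 14, 30, 34]
  queue [13, 25] -> pop 13, enqueue [none], visited so far: [46, 5, 10, 8, 31, 18, 33, 14, 30, 34, 13]
  queue [25] -> pop 25, enqueue [none], visited so far: [46, 5, 10, 8, 31, 18, 33, 14, 30, 34, 13, 25]
Result: [46, 5, 10, 8, 31, 18, 33, 14, 30, 34, 13, 25]


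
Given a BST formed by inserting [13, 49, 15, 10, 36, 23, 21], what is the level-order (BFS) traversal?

Tree insertion order: [13, 49, 15, 10, 36, 23, 21]
Tree (level-order array): [13, 10, 49, None, None, 15, None, None, 36, 23, None, 21]
BFS from the root, enqueuing left then right child of each popped node:
  queue [13] -> pop 13, enqueue [10, 49], visited so far: [13]
  queue [10, 49] -> pop 10, enqueue [none], visited so far: [13, 10]
  queue [49] -> pop 49, enqueue [15], visited so far: [13, 10, 49]
  queue [15] -> pop 15, enqueue [36], visited so far: [13, 10, 49, 15]
  queue [36] -> pop 36, enqueue [23], visited so far: [13, 10, 49, 15, 36]
  queue [23] -> pop 23, enqueue [21], visited so far: [13, 10, 49, 15, 36, 23]
  queue [21] -> pop 21, enqueue [none], visited so far: [13, 10, 49, 15, 36, 23, 21]
Result: [13, 10, 49, 15, 36, 23, 21]


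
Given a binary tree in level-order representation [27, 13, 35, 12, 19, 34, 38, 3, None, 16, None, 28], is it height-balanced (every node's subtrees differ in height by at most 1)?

Tree (level-order array): [27, 13, 35, 12, 19, 34, 38, 3, None, 16, None, 28]
Definition: a tree is height-balanced if, at every node, |h(left) - h(right)| <= 1 (empty subtree has height -1).
Bottom-up per-node check:
  node 3: h_left=-1, h_right=-1, diff=0 [OK], height=0
  node 12: h_left=0, h_right=-1, diff=1 [OK], height=1
  node 16: h_left=-1, h_right=-1, diff=0 [OK], height=0
  node 19: h_left=0, h_right=-1, diff=1 [OK], height=1
  node 13: h_left=1, h_right=1, diff=0 [OK], height=2
  node 28: h_left=-1, h_right=-1, diff=0 [OK], height=0
  node 34: h_left=0, h_right=-1, diff=1 [OK], height=1
  node 38: h_left=-1, h_right=-1, diff=0 [OK], height=0
  node 35: h_left=1, h_right=0, diff=1 [OK], height=2
  node 27: h_left=2, h_right=2, diff=0 [OK], height=3
All nodes satisfy the balance condition.
Result: Balanced


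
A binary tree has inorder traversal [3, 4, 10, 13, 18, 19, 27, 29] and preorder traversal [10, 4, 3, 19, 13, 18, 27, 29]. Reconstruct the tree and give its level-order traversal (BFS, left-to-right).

Inorder:  [3, 4, 10, 13, 18, 19, 27, 29]
Preorder: [10, 4, 3, 19, 13, 18, 27, 29]
Algorithm: preorder visits root first, so consume preorder in order;
for each root, split the current inorder slice at that value into
left-subtree inorder and right-subtree inorder, then recurse.
Recursive splits:
  root=10; inorder splits into left=[3, 4], right=[13, 18, 19, 27, 29]
  root=4; inorder splits into left=[3], right=[]
  root=3; inorder splits into left=[], right=[]
  root=19; inorder splits into left=[13, 18], right=[27, 29]
  root=13; inorder splits into left=[], right=[18]
  root=18; inorder splits into left=[], right=[]
  root=27; inorder splits into left=[], right=[29]
  root=29; inorder splits into left=[], right=[]
Reconstructed level-order: [10, 4, 19, 3, 13, 27, 18, 29]
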